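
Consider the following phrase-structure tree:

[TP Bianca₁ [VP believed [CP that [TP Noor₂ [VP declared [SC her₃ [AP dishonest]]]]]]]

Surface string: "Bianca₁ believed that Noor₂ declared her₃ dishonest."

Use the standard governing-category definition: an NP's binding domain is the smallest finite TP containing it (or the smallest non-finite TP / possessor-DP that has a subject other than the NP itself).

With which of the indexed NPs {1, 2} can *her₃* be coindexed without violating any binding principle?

{1}

*her* is a pronoun, so Principle B applies: it must be free in its binding domain.
Binding domain of *her₃*: the embedded TP, whose subject is Noor₂.
*Bianca₁* c-commands the pronoun but from outside its binding domain, and is not c-commanded by it → coindexation permitted.
*Noor₂* c-commands the pronoun within its binding domain → coindexation would violate Principle B.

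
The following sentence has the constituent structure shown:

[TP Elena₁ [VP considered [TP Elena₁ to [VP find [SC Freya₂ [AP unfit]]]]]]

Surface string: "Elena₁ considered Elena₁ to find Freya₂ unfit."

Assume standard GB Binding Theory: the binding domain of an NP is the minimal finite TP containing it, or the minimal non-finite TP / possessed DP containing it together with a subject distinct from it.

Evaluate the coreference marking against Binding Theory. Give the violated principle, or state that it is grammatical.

The two coindexed NPs are *Elena₁* (the lower occurrence) and *Elena₁* (the higher occurrence).
*Elena₁* (the lower occurrence) is an R-expression. Principle C requires it to be free everywhere.
*Elena₁* (the higher occurrence) c-commands it and carries the same index.
The R-expression is bound → Principle C violation.

Principle C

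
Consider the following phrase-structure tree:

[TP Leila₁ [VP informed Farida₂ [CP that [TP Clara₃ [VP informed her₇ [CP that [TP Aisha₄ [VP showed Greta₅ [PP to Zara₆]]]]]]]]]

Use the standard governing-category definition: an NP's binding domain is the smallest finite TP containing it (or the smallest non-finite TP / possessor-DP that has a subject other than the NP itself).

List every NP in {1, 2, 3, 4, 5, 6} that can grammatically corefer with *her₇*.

*her* is a pronoun, so Principle B applies: it must be free in its binding domain.
Binding domain of *her₇*: the embedded TP, whose subject is Clara₃.
*Leila₁* c-commands the pronoun but from outside its binding domain, and is not c-commanded by it → coindexation permitted.
*Farida₂* c-commands the pronoun but from outside its binding domain, and is not c-commanded by it → coindexation permitted.
*Clara₃* c-commands the pronoun within its binding domain → coindexation would violate Principle B.
*Aisha₄*: the pronoun c-commands this R-expression → coindexation would violate Principle C on *Aisha₄*.
*Greta₅*: the pronoun c-commands this R-expression → coindexation would violate Principle C on *Greta₅*.
*Zara₆*: the pronoun c-commands this R-expression → coindexation would violate Principle C on *Zara₆*.

{1, 2}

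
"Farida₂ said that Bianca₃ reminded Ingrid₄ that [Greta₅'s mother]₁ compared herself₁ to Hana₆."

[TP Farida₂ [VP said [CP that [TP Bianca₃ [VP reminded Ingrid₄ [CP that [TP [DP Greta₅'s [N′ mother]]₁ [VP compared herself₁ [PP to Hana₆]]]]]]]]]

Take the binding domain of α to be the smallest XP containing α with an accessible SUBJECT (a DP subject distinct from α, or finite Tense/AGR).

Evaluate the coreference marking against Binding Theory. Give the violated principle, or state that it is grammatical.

grammatical

The two coindexed NPs are *[Greta₅'s mother]₁* and *herself₁*.
*herself₁* is an anaphor; its binding domain is the embedded TP, whose subject is [Greta₅'s mother]₁. *[Greta₅'s mother]₁* c-commands it within that domain and shares its index, so Principle A is satisfied.
*[Greta₅'s mother]₁* is an R-expression; *herself₁* does not c-command it, and no other NP shares its index, so Principle C is satisfied.
All principles are respected.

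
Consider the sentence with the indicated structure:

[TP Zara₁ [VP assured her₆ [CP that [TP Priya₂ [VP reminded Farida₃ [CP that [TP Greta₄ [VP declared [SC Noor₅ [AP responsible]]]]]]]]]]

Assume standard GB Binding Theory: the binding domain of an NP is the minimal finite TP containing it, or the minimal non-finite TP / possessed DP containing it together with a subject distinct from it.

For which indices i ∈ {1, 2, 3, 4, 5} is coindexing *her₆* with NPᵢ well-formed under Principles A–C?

none

*her* is a pronoun, so Principle B applies: it must be free in its binding domain.
Binding domain of *her₆*: the matrix TP, whose subject is Zara₁.
*Zara₁* c-commands the pronoun within its binding domain → coindexation would violate Principle B.
*Priya₂*: the pronoun c-commands this R-expression → coindexation would violate Principle C on *Priya₂*.
*Farida₃*: the pronoun c-commands this R-expression → coindexation would violate Principle C on *Farida₃*.
*Greta₄*: the pronoun c-commands this R-expression → coindexation would violate Principle C on *Greta₄*.
*Noor₅*: the pronoun c-commands this R-expression → coindexation would violate Principle C on *Noor₅*.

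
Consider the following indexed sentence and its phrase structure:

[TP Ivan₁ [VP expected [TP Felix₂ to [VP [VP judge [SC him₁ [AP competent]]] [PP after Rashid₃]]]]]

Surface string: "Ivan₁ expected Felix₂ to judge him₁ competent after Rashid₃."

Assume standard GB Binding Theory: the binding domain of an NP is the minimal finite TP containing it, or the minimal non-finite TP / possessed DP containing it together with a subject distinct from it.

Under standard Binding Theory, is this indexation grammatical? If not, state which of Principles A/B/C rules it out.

The two coindexed NPs are *Ivan₁* and *him₁*.
*him₁* is a pronoun; its binding domain is the embedded TP, whose subject is Felix₂. Within that domain it is c-commanded only by *Felix₂*, which carries a different index — the pronoun is free locally, so Principle B holds.
*Ivan₁* is an R-expression; *him₁* does not c-command it, and no other NP shares its index, so Principle C is satisfied.
All principles are respected.

grammatical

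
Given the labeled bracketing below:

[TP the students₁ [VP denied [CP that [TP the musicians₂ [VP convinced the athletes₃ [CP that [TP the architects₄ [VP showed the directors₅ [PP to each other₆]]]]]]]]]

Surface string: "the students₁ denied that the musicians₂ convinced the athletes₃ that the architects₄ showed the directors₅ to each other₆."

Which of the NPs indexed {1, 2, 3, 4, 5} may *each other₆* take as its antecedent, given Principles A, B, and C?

*each other* is an anaphor, so Principle A applies: it must be bound in its binding domain.
Binding domain of *each other₆*: the embedded TP, whose subject is the architects₄.
*the students₁* c-commands the anaphor but is outside its binding domain → cannot satisfy Principle A.
*the musicians₂* c-commands the anaphor but is outside its binding domain → cannot satisfy Principle A.
*the athletes₃* c-commands the anaphor but is outside its binding domain → cannot satisfy Principle A.
*the architects₄* c-commands the anaphor within its binding domain → licit binder.
*the directors₅* c-commands the anaphor within its binding domain → licit binder.

{4, 5}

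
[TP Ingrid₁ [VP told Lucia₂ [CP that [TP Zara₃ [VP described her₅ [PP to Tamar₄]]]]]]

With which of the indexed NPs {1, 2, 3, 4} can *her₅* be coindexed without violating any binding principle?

{1, 2}

*her* is a pronoun, so Principle B applies: it must be free in its binding domain.
Binding domain of *her₅*: the embedded TP, whose subject is Zara₃.
*Ingrid₁* c-commands the pronoun but from outside its binding domain, and is not c-commanded by it → coindexation permitted.
*Lucia₂* c-commands the pronoun but from outside its binding domain, and is not c-commanded by it → coindexation permitted.
*Zara₃* c-commands the pronoun within its binding domain → coindexation would violate Principle B.
*Tamar₄*: the pronoun c-commands this R-expression → coindexation would violate Principle C on *Tamar₄*.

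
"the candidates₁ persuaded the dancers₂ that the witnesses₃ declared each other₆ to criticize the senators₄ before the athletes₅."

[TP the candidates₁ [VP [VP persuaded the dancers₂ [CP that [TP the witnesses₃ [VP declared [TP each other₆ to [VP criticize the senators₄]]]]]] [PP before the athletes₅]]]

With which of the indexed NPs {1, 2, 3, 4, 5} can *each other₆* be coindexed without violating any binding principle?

*each other* is an anaphor, so Principle A applies: it must be bound in its binding domain.
Binding domain of *each other₆*: the embedded TP, whose subject is the witnesses₃.
*the candidates₁* c-commands the anaphor but is outside its binding domain → cannot satisfy Principle A.
*the dancers₂* c-commands the anaphor but is outside its binding domain → cannot satisfy Principle A.
*the witnesses₃* c-commands the anaphor within its binding domain → licit binder.
*the senators₄* does not c-command the anaphor → cannot bind it.
*the athletes₅* does not c-command the anaphor → cannot bind it.

{3}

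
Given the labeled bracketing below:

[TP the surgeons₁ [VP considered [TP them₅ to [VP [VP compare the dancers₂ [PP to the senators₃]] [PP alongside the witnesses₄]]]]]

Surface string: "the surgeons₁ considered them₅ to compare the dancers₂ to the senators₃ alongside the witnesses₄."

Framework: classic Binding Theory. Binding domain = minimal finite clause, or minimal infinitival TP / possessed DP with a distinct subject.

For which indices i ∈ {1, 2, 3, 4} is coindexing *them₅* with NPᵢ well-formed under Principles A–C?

none

*them* is a pronoun, so Principle B applies: it must be free in its binding domain.
Binding domain of *them₅*: the matrix TP, whose subject is the surgeons₁.
*the surgeons₁* c-commands the pronoun within its binding domain → coindexation would violate Principle B.
*the dancers₂*: the pronoun c-commands this R-expression → coindexation would violate Principle C on *the dancers₂*.
*the senators₃*: the pronoun c-commands this R-expression → coindexation would violate Principle C on *the senators₃*.
*the witnesses₄*: the pronoun c-commands this R-expression → coindexation would violate Principle C on *the witnesses₄*.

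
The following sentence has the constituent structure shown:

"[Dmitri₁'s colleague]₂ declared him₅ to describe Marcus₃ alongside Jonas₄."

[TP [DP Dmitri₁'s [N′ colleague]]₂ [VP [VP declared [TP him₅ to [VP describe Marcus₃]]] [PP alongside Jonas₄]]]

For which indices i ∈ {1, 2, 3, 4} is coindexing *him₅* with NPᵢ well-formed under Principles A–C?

*him* is a pronoun, so Principle B applies: it must be free in its binding domain.
Binding domain of *him₅*: the matrix TP, whose subject is [Dmitri₁'s colleague]₂.
*Dmitri₁* and the pronoun do not c-command one another → neither Principle B nor Principle C is at stake; coindexation permitted.
*[Dmitri₁'s colleague]₂* c-commands the pronoun within its binding domain → coindexation would violate Principle B.
*Marcus₃*: the pronoun c-commands this R-expression → coindexation would violate Principle C on *Marcus₃*.
*Jonas₄* and the pronoun do not c-command one another → neither Principle B nor Principle C is at stake; coindexation permitted.

{1, 4}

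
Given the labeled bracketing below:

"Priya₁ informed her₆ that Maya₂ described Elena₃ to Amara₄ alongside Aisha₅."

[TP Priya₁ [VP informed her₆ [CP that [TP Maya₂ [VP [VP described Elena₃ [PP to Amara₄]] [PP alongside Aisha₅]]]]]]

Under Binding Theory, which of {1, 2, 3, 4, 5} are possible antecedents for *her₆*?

none

*her* is a pronoun, so Principle B applies: it must be free in its binding domain.
Binding domain of *her₆*: the matrix TP, whose subject is Priya₁.
*Priya₁* c-commands the pronoun within its binding domain → coindexation would violate Principle B.
*Maya₂*: the pronoun c-commands this R-expression → coindexation would violate Principle C on *Maya₂*.
*Elena₃*: the pronoun c-commands this R-expression → coindexation would violate Principle C on *Elena₃*.
*Amara₄*: the pronoun c-commands this R-expression → coindexation would violate Principle C on *Amara₄*.
*Aisha₅*: the pronoun c-commands this R-expression → coindexation would violate Principle C on *Aisha₅*.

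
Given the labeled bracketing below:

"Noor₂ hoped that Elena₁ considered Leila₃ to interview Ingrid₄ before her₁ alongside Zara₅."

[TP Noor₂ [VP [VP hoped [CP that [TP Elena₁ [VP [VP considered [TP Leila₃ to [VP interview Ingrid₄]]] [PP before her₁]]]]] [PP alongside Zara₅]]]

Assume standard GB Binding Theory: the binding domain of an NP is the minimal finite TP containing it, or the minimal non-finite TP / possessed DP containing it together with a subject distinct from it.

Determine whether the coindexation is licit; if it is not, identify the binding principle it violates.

The two coindexed NPs are *Elena₁* and *her₁*.
*her₁* is a pronoun. Its binding domain is the embedded TP, whose subject is Elena₁.
*Elena₁* c-commands it within that domain and carries the same index.
The pronoun is locally bound → Principle B violation.

Principle B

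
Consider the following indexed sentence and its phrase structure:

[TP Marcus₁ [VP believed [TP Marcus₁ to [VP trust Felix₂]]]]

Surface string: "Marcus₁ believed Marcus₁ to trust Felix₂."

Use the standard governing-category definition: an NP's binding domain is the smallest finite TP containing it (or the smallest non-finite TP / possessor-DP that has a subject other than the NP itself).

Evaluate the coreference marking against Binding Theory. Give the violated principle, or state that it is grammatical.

The two coindexed NPs are *Marcus₁* (the lower occurrence) and *Marcus₁* (the higher occurrence).
*Marcus₁* (the lower occurrence) is an R-expression. Principle C requires it to be free everywhere.
*Marcus₁* (the higher occurrence) c-commands it and carries the same index.
The R-expression is bound → Principle C violation.

Principle C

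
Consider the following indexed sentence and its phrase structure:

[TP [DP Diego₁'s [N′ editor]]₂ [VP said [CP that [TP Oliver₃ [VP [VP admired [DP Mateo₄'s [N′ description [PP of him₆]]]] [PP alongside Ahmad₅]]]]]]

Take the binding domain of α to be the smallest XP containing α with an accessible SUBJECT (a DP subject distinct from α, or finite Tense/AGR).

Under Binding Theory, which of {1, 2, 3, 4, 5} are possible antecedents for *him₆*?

*him* is a pronoun, so Principle B applies: it must be free in its binding domain.
Binding domain of *him₆*: the possessed DP, whose subject is Mateo₄.
*Diego₁* and the pronoun do not c-command one another → neither Principle B nor Principle C is at stake; coindexation permitted.
*[Diego₁'s editor]₂* c-commands the pronoun but from outside its binding domain, and is not c-commanded by it → coindexation permitted.
*Oliver₃* c-commands the pronoun but from outside its binding domain, and is not c-commanded by it → coindexation permitted.
*Mateo₄* c-commands the pronoun within its binding domain → coindexation would violate Principle B.
*Ahmad₅* and the pronoun do not c-command one another → neither Principle B nor Principle C is at stake; coindexation permitted.

{1, 2, 3, 5}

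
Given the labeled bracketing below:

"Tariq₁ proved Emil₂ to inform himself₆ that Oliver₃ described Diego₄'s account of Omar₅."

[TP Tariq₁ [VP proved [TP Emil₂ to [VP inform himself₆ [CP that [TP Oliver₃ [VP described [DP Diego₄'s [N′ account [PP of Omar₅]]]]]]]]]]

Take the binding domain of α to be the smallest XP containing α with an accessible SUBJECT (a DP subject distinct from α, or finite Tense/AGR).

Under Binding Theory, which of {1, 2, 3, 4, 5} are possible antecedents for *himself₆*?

*himself* is an anaphor, so Principle A applies: it must be bound in its binding domain.
Binding domain of *himself₆*: the embedded TP, whose subject is Emil₂.
*Tariq₁* c-commands the anaphor but is outside its binding domain → cannot satisfy Principle A.
*Emil₂* c-commands the anaphor within its binding domain → licit binder.
*Oliver₃* does not c-command the anaphor → cannot bind it.
*Diego₄* does not c-command the anaphor → cannot bind it.
*Omar₅* does not c-command the anaphor → cannot bind it.

{2}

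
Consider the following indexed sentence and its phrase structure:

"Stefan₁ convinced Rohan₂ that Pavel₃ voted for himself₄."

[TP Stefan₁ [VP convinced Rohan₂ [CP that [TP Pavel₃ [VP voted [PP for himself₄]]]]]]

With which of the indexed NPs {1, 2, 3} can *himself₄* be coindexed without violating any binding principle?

*himself* is an anaphor, so Principle A applies: it must be bound in its binding domain.
Binding domain of *himself₄*: the embedded TP, whose subject is Pavel₃.
*Stefan₁* c-commands the anaphor but is outside its binding domain → cannot satisfy Principle A.
*Rohan₂* c-commands the anaphor but is outside its binding domain → cannot satisfy Principle A.
*Pavel₃* c-commands the anaphor within its binding domain → licit binder.

{3}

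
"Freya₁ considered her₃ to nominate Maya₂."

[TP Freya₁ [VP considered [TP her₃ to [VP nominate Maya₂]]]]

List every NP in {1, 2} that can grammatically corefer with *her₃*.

*her* is a pronoun, so Principle B applies: it must be free in its binding domain.
Binding domain of *her₃*: the matrix TP, whose subject is Freya₁.
*Freya₁* c-commands the pronoun within its binding domain → coindexation would violate Principle B.
*Maya₂*: the pronoun c-commands this R-expression → coindexation would violate Principle C on *Maya₂*.

none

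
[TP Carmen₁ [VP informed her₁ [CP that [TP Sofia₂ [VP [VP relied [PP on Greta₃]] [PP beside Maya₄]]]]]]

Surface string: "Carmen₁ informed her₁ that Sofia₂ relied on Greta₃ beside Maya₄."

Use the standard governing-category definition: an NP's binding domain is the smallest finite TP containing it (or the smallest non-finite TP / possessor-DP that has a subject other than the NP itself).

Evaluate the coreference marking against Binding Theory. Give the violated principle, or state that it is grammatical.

Principle B

The two coindexed NPs are *Carmen₁* and *her₁*.
*her₁* is a pronoun. Its binding domain is the matrix TP, whose subject is Carmen₁.
*Carmen₁* c-commands it within that domain and carries the same index.
The pronoun is locally bound → Principle B violation.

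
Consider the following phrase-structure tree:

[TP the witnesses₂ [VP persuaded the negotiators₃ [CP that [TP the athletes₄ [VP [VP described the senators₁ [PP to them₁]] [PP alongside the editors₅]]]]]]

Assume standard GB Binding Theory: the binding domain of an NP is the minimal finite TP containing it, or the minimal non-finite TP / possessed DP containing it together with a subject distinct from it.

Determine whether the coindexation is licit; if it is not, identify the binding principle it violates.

Principle B

The two coindexed NPs are *the senators₁* and *them₁*.
*them₁* is a pronoun. Its binding domain is the embedded TP, whose subject is the athletes₄.
*the senators₁* c-commands it within that domain and carries the same index.
The pronoun is locally bound → Principle B violation.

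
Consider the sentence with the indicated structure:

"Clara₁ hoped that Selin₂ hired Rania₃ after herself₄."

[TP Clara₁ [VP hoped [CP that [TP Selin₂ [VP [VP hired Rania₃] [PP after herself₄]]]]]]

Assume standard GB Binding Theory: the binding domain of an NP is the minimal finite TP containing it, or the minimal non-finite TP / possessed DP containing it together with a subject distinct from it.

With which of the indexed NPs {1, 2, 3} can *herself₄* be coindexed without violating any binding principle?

*herself* is an anaphor, so Principle A applies: it must be bound in its binding domain.
Binding domain of *herself₄*: the embedded TP, whose subject is Selin₂.
*Clara₁* c-commands the anaphor but is outside its binding domain → cannot satisfy Principle A.
*Selin₂* c-commands the anaphor within its binding domain → licit binder.
*Rania₃* does not c-command the anaphor → cannot bind it.

{2}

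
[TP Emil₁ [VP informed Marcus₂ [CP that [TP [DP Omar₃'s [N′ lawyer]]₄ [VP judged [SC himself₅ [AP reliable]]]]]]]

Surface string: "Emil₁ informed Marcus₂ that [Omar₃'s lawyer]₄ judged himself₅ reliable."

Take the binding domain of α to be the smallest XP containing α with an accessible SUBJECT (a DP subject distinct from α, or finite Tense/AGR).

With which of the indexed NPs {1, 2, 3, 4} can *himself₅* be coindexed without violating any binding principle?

{4}

*himself* is an anaphor, so Principle A applies: it must be bound in its binding domain.
Binding domain of *himself₅*: the embedded TP, whose subject is [Omar₃'s lawyer]₄.
*Emil₁* c-commands the anaphor but is outside its binding domain → cannot satisfy Principle A.
*Marcus₂* c-commands the anaphor but is outside its binding domain → cannot satisfy Principle A.
*Omar₃* does not c-command the anaphor → cannot bind it.
*[Omar₃'s lawyer]₄* c-commands the anaphor within its binding domain → licit binder.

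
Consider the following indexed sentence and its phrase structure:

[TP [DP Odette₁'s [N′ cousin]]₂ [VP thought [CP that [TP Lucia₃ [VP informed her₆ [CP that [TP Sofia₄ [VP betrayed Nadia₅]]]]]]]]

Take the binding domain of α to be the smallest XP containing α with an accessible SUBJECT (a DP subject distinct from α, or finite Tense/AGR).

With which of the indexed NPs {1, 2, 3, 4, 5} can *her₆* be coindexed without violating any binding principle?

{1, 2}

*her* is a pronoun, so Principle B applies: it must be free in its binding domain.
Binding domain of *her₆*: the embedded TP, whose subject is Lucia₃.
*Odette₁* and the pronoun do not c-command one another → neither Principle B nor Principle C is at stake; coindexation permitted.
*[Odette₁'s cousin]₂* c-commands the pronoun but from outside its binding domain, and is not c-commanded by it → coindexation permitted.
*Lucia₃* c-commands the pronoun within its binding domain → coindexation would violate Principle B.
*Sofia₄*: the pronoun c-commands this R-expression → coindexation would violate Principle C on *Sofia₄*.
*Nadia₅*: the pronoun c-commands this R-expression → coindexation would violate Principle C on *Nadia₅*.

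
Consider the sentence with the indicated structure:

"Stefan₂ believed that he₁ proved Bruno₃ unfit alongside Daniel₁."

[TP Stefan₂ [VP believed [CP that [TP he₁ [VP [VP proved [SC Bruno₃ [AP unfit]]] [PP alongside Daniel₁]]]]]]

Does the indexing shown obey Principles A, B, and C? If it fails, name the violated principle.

Principle C

The two coindexed NPs are *he₁* and *Daniel₁*.
*Daniel₁* is an R-expression. Principle C requires it to be free everywhere.
*he₁* c-commands it and carries the same index.
The R-expression is bound → Principle C violation.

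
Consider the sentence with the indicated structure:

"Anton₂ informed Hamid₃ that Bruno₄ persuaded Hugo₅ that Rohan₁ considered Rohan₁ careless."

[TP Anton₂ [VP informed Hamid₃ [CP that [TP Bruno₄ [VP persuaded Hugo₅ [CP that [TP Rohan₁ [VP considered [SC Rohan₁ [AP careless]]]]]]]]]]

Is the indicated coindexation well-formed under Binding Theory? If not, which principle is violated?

The two coindexed NPs are *Rohan₁* (the higher occurrence) and *Rohan₁* (the lower occurrence).
*Rohan₁* (the lower occurrence) is an R-expression. Principle C requires it to be free everywhere.
*Rohan₁* (the higher occurrence) c-commands it and carries the same index.
The R-expression is bound → Principle C violation.

Principle C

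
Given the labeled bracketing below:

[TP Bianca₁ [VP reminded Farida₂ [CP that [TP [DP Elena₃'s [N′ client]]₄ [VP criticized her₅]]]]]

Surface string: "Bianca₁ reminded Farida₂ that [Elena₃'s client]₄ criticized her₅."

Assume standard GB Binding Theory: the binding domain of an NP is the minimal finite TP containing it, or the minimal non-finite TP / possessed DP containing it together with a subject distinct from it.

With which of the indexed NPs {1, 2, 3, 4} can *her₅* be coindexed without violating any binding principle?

*her* is a pronoun, so Principle B applies: it must be free in its binding domain.
Binding domain of *her₅*: the embedded TP, whose subject is [Elena₃'s client]₄.
*Bianca₁* c-commands the pronoun but from outside its binding domain, and is not c-commanded by it → coindexation permitted.
*Farida₂* c-commands the pronoun but from outside its binding domain, and is not c-commanded by it → coindexation permitted.
*Elena₃* and the pronoun do not c-command one another → neither Principle B nor Principle C is at stake; coindexation permitted.
*[Elena₃'s client]₄* c-commands the pronoun within its binding domain → coindexation would violate Principle B.

{1, 2, 3}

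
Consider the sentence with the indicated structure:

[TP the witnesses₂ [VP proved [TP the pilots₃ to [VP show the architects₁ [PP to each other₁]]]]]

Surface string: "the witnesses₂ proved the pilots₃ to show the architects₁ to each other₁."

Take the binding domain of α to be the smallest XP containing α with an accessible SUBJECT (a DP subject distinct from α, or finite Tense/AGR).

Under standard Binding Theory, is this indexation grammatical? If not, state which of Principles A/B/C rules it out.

The two coindexed NPs are *the architects₁* and *each other₁*.
*each other₁* is an anaphor; its binding domain is the embedded TP, whose subject is the pilots₃. *the architects₁* c-commands it within that domain and shares its index, so Principle A is satisfied.
*the architects₁* is an R-expression; *each other₁* does not c-command it, and no other NP shares its index, so Principle C is satisfied.
All principles are respected.

grammatical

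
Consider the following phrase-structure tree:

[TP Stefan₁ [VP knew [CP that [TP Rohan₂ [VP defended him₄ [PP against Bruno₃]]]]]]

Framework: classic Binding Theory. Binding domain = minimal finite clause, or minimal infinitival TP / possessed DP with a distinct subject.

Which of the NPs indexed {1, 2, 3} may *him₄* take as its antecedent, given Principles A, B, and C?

*him* is a pronoun, so Principle B applies: it must be free in its binding domain.
Binding domain of *him₄*: the embedded TP, whose subject is Rohan₂.
*Stefan₁* c-commands the pronoun but from outside its binding domain, and is not c-commanded by it → coindexation permitted.
*Rohan₂* c-commands the pronoun within its binding domain → coindexation would violate Principle B.
*Bruno₃*: the pronoun c-commands this R-expression → coindexation would violate Principle C on *Bruno₃*.

{1}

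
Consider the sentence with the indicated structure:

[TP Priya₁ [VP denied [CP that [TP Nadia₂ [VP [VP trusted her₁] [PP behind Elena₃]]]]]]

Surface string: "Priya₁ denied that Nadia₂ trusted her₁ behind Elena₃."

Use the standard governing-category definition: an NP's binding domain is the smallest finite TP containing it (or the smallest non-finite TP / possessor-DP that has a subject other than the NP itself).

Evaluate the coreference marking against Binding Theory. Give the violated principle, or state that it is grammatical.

The two coindexed NPs are *Priya₁* and *her₁*.
*her₁* is a pronoun; its binding domain is the embedded TP, whose subject is Nadia₂. Within that domain it is c-commanded only by *Nadia₂*, which carries a different index — the pronoun is free locally, so Principle B holds.
*Priya₁* is an R-expression; *her₁* does not c-command it, and no other NP shares its index, so Principle C is satisfied.
All principles are respected.

grammatical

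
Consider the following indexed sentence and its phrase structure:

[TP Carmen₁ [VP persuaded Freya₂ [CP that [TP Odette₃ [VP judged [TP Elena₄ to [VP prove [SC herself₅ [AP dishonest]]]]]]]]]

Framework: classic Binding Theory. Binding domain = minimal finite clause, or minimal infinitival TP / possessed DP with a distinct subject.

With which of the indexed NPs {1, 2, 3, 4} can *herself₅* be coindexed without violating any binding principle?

*herself* is an anaphor, so Principle A applies: it must be bound in its binding domain.
Binding domain of *herself₅*: the embedded TP, whose subject is Elena₄.
*Carmen₁* c-commands the anaphor but is outside its binding domain → cannot satisfy Principle A.
*Freya₂* c-commands the anaphor but is outside its binding domain → cannot satisfy Principle A.
*Odette₃* c-commands the anaphor but is outside its binding domain → cannot satisfy Principle A.
*Elena₄* c-commands the anaphor within its binding domain → licit binder.

{4}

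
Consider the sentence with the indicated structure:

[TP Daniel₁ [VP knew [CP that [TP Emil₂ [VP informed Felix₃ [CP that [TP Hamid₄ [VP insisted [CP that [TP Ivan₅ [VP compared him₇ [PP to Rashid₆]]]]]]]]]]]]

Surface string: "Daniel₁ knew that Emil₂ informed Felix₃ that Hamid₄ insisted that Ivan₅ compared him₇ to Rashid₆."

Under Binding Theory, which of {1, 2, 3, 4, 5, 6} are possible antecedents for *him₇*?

*him* is a pronoun, so Principle B applies: it must be free in its binding domain.
Binding domain of *him₇*: the embedded TP, whose subject is Ivan₅.
*Daniel₁* c-commands the pronoun but from outside its binding domain, and is not c-commanded by it → coindexation permitted.
*Emil₂* c-commands the pronoun but from outside its binding domain, and is not c-commanded by it → coindexation permitted.
*Felix₃* c-commands the pronoun but from outside its binding domain, and is not c-commanded by it → coindexation permitted.
*Hamid₄* c-commands the pronoun but from outside its binding domain, and is not c-commanded by it → coindexation permitted.
*Ivan₅* c-commands the pronoun within its binding domain → coindexation would violate Principle B.
*Rashid₆*: the pronoun c-commands this R-expression → coindexation would violate Principle C on *Rashid₆*.

{1, 2, 3, 4}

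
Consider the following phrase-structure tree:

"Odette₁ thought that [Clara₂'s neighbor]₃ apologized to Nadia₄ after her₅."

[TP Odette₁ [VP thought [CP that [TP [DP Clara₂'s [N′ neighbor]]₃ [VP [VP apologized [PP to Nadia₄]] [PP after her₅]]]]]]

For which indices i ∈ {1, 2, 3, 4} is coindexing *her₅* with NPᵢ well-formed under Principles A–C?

{1, 2, 4}

*her* is a pronoun, so Principle B applies: it must be free in its binding domain.
Binding domain of *her₅*: the embedded TP, whose subject is [Clara₂'s neighbor]₃.
*Odette₁* c-commands the pronoun but from outside its binding domain, and is not c-commanded by it → coindexation permitted.
*Clara₂* and the pronoun do not c-command one another → neither Principle B nor Principle C is at stake; coindexation permitted.
*[Clara₂'s neighbor]₃* c-commands the pronoun within its binding domain → coindexation would violate Principle B.
*Nadia₄* and the pronoun do not c-command one another → neither Principle B nor Principle C is at stake; coindexation permitted.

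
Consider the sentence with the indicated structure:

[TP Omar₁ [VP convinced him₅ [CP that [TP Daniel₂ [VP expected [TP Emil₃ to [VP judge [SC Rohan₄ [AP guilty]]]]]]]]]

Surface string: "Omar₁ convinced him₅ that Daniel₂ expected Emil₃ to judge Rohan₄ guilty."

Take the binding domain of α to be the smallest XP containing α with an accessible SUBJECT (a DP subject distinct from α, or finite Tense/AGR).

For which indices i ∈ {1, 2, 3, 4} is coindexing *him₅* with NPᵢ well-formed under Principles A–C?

none

*him* is a pronoun, so Principle B applies: it must be free in its binding domain.
Binding domain of *him₅*: the matrix TP, whose subject is Omar₁.
*Omar₁* c-commands the pronoun within its binding domain → coindexation would violate Principle B.
*Daniel₂*: the pronoun c-commands this R-expression → coindexation would violate Principle C on *Daniel₂*.
*Emil₃*: the pronoun c-commands this R-expression → coindexation would violate Principle C on *Emil₃*.
*Rohan₄*: the pronoun c-commands this R-expression → coindexation would violate Principle C on *Rohan₄*.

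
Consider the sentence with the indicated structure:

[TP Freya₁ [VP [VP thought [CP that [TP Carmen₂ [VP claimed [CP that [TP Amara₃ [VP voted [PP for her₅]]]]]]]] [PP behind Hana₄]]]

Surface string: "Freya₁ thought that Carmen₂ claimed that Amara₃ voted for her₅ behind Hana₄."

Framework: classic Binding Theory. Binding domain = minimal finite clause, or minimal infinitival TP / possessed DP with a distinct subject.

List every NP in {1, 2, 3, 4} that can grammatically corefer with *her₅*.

{1, 2, 4}

*her* is a pronoun, so Principle B applies: it must be free in its binding domain.
Binding domain of *her₅*: the embedded TP, whose subject is Amara₃.
*Freya₁* c-commands the pronoun but from outside its binding domain, and is not c-commanded by it → coindexation permitted.
*Carmen₂* c-commands the pronoun but from outside its binding domain, and is not c-commanded by it → coindexation permitted.
*Amara₃* c-commands the pronoun within its binding domain → coindexation would violate Principle B.
*Hana₄* and the pronoun do not c-command one another → neither Principle B nor Principle C is at stake; coindexation permitted.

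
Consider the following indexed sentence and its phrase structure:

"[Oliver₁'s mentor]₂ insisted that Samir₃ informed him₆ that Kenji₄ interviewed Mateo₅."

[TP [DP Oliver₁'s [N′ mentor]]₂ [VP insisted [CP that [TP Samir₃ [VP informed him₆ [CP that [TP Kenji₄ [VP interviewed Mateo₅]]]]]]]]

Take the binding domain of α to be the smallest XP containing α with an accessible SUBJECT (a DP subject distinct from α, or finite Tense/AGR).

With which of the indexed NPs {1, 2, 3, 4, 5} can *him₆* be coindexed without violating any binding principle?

{1, 2}

*him* is a pronoun, so Principle B applies: it must be free in its binding domain.
Binding domain of *him₆*: the embedded TP, whose subject is Samir₃.
*Oliver₁* and the pronoun do not c-command one another → neither Principle B nor Principle C is at stake; coindexation permitted.
*[Oliver₁'s mentor]₂* c-commands the pronoun but from outside its binding domain, and is not c-commanded by it → coindexation permitted.
*Samir₃* c-commands the pronoun within its binding domain → coindexation would violate Principle B.
*Kenji₄*: the pronoun c-commands this R-expression → coindexation would violate Principle C on *Kenji₄*.
*Mateo₅*: the pronoun c-commands this R-expression → coindexation would violate Principle C on *Mateo₅*.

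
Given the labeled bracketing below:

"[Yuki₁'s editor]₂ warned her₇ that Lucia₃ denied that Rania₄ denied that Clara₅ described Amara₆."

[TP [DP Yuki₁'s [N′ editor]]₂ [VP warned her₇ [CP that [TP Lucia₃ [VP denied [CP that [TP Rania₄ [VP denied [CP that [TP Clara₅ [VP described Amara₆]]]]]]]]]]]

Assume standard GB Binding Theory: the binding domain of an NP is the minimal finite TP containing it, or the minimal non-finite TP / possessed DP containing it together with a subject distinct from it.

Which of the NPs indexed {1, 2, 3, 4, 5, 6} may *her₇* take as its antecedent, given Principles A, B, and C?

*her* is a pronoun, so Principle B applies: it must be free in its binding domain.
Binding domain of *her₇*: the matrix TP, whose subject is [Yuki₁'s editor]₂.
*Yuki₁* and the pronoun do not c-command one another → neither Principle B nor Principle C is at stake; coindexation permitted.
*[Yuki₁'s editor]₂* c-commands the pronoun within its binding domain → coindexation would violate Principle B.
*Lucia₃*: the pronoun c-commands this R-expression → coindexation would violate Principle C on *Lucia₃*.
*Rania₄*: the pronoun c-commands this R-expression → coindexation would violate Principle C on *Rania₄*.
*Clara₅*: the pronoun c-commands this R-expression → coindexation would violate Principle C on *Clara₅*.
*Amara₆*: the pronoun c-commands this R-expression → coindexation would violate Principle C on *Amara₆*.

{1}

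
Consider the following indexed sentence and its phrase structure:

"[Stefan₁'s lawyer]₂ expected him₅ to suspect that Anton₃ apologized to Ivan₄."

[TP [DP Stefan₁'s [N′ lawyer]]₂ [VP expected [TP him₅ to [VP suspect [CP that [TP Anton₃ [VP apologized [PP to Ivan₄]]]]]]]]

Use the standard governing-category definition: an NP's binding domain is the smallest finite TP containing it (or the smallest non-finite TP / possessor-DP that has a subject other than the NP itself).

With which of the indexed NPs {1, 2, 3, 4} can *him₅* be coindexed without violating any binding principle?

*him* is a pronoun, so Principle B applies: it must be free in its binding domain.
Binding domain of *him₅*: the matrix TP, whose subject is [Stefan₁'s lawyer]₂.
*Stefan₁* and the pronoun do not c-command one another → neither Principle B nor Principle C is at stake; coindexation permitted.
*[Stefan₁'s lawyer]₂* c-commands the pronoun within its binding domain → coindexation would violate Principle B.
*Anton₃*: the pronoun c-commands this R-expression → coindexation would violate Principle C on *Anton₃*.
*Ivan₄*: the pronoun c-commands this R-expression → coindexation would violate Principle C on *Ivan₄*.

{1}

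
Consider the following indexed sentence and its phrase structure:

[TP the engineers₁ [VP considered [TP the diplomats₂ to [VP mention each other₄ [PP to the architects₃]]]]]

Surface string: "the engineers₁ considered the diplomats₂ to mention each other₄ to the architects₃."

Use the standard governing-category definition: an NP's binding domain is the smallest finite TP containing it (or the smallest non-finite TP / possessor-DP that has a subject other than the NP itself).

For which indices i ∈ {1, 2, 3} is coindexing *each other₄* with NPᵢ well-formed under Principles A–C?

{2}

*each other* is an anaphor, so Principle A applies: it must be bound in its binding domain.
Binding domain of *each other₄*: the embedded TP, whose subject is the diplomats₂.
*the engineers₁* c-commands the anaphor but is outside its binding domain → cannot satisfy Principle A.
*the diplomats₂* c-commands the anaphor within its binding domain → licit binder.
*the architects₃* does not c-command the anaphor → cannot bind it.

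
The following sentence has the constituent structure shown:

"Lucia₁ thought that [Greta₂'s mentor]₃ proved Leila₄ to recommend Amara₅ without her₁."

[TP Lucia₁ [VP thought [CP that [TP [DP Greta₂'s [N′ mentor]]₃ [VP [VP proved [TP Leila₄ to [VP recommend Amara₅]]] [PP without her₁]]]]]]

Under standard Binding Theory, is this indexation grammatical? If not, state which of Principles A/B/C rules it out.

The two coindexed NPs are *Lucia₁* and *her₁*.
*her₁* is a pronoun; its binding domain is the embedded TP, whose subject is [Greta₂'s mentor]₃. Within that domain it is c-commanded only by *[Greta₂'s mentor]₃*, which carries a different index — the pronoun is free locally, so Principle B holds.
*Lucia₁* is an R-expression; *her₁* does not c-command it, and no other NP shares its index, so Principle C is satisfied.
All principles are respected.

grammatical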